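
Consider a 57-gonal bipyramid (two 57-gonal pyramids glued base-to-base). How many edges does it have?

171

A bipyramid over an n-gon has 2n triangular faces and n + 2 vertices: V = 57 + 2 = 59, E = 3·57 = 171, F = 2·57 = 114.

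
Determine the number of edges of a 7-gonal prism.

21

A prism on an n-gon has two n-gon bases and n rectangular sides: V = 2·7 = 14, E = 3·7 = 21, F = 7 + 2 = 9.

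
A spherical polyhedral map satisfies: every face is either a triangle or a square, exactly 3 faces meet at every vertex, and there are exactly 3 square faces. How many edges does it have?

Let x be the number of triangles; then F = 3 + x.
Edge–face incidences: 2E = 4·3 + 3·x = 12 + 3x.
Every vertex has degree 3, so 3V = 2E.
Euler: V − E + F = 2 ⇒ (2E)/3 − E + (3 + x) = 2.
Multiply by 6: 2·(2E) − 3·(2E) + 6·(3 + x) = 12, i.e. 18 + 6x − (12 + 3x) = 12.
Collecting terms: 3x + 6 = 12, so 3x = 6, so x = 2.
Then 2E = 12 + 3·2 = 18, so E = 9, V = 2E/3 = 6, F = 3 + 2 = 5.

9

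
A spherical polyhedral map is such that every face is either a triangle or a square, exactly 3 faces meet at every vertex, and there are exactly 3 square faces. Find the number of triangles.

Let x be the number of triangles; then F = 3 + x.
Edge–face incidences: 2E = 4·3 + 3·x = 12 + 3x.
Every vertex has degree 3, so 3V = 2E.
Euler: V − E + F = 2 ⇒ (2E)/3 − E + (3 + x) = 2.
Multiply by 6: 2·(2E) − 3·(2E) + 6·(3 + x) = 12, i.e. 18 + 6x − (12 + 3x) = 12.
Collecting terms: 3x + 6 = 12, so 3x = 6, so x = 2.
Then 2E = 12 + 3·2 = 18, so E = 9, V = 2E/3 = 6, F = 3 + 2 = 5.

2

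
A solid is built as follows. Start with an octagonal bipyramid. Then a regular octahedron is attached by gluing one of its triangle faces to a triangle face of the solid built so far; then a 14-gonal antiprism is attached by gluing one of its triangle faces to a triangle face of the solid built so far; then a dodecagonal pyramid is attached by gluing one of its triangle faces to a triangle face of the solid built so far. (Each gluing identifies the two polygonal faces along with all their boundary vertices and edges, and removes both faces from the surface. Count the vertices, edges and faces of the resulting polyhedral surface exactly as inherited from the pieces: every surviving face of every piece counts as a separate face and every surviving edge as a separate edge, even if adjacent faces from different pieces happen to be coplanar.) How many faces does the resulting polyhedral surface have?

An octagonal bipyramid: V=10, E=24, F=16.
Attach a regular octahedron (V=6, E=12, F=8) along a 3-gon: merge 3 vertices and 3 edges, delete both glued faces → V=13, E=33, F=22.
Attach a 14-gonal antiprism (V=28, E=56, F=30) along a 3-gon: merge 3 vertices and 3 edges, delete both glued faces → V=38, E=86, F=50.
Attach a dodecagonal pyramid (V=13, E=24, F=13) along a 3-gon: merge 3 vertices and 3 edges, delete both glued faces → V=48, E=107, F=61.
Check: V − E + F = 48 − 107 + 61 = 2.

61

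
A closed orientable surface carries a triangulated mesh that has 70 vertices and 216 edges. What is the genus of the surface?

2

Every face is a triangle and each edge borders two faces, so 3F = 2·216, giving F = 144.
χ = V − E + F = 70 − 216 + 144 = -2.
For a closed orientable surface χ = 2 − 2g, so g = (2 − (-2))/2 = 2.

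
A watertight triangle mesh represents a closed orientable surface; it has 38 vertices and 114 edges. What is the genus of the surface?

Every face is a triangle and each edge borders two faces, so 3F = 2·114, giving F = 76.
χ = V − E + F = 38 − 114 + 76 = 0.
For a closed orientable surface χ = 2 − 2g, so g = (2 − (0))/2 = 1.

1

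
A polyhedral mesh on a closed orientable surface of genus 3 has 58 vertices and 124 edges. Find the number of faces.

For a closed orientable surface of genus 3, χ = 2 − 2·3 = -4.
F = -4 − V + E = -4 − 58 + 124 = 62.

62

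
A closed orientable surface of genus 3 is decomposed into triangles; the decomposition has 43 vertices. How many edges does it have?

χ = 2 − 2·3 = -4, and every face is a triangle so 3F = 2E.
V − E + F = -4 with E = 3F/2 gives 43 − (3/2 − 1)·F = -4, so F = 94 and E = 141.

141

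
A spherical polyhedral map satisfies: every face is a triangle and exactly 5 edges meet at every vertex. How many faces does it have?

Each face has 3 edges and each edge borders two faces, so 2E = 3F.
Each vertex has degree 5, so 5V = 2E and hence V = 3F/5.
Euler: V − E + F = 2 ⇒ (3F/5) − (3F/2) + F = 2.
Multiply by 10: (6 − 15 + 10)F = 20, i.e. 1F = 20.
So F = 20, E = 3·20/2 = 30, V = 3·20/5 = 12.

20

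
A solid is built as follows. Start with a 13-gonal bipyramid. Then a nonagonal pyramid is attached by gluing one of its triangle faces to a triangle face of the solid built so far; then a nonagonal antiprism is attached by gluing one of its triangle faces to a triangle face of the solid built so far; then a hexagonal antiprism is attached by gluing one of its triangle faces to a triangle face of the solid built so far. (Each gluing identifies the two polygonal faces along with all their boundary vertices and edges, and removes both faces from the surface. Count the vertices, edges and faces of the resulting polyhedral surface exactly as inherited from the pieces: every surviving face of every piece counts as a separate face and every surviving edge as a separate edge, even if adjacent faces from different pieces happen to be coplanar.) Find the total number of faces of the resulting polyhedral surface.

A 13-gonal bipyramid: V=15, E=39, F=26.
Attach a nonagonal pyramid (V=10, E=18, F=10) along a 3-gon: merge 3 vertices and 3 edges, delete both glued faces → V=22, E=54, F=34.
Attach a nonagonal antiprism (V=18, E=36, F=20) along a 3-gon: merge 3 vertices and 3 edges, delete both glued faces → V=37, E=87, F=52.
Attach a hexagonal antiprism (V=12, E=24, F=14) along a 3-gon: merge 3 vertices and 3 edges, delete both glued faces → V=46, E=108, F=64.
Check: V − E + F = 46 − 108 + 64 = 2.

64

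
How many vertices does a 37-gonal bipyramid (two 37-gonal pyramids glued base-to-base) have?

39

A bipyramid over an n-gon has 2n triangular faces and n + 2 vertices: V = 37 + 2 = 39, E = 3·37 = 111, F = 2·37 = 74.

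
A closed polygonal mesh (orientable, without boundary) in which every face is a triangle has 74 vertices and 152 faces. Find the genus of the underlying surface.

Every face is a triangle, so 2E = 3·152 = 456, giving E = 228.
χ = V − E + F = 74 − 228 + 152 = -2.
For a closed orientable surface χ = 2 − 2g, so g = (2 − (-2))/2 = 2.

2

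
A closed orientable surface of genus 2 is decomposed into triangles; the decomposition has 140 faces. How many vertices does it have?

68

χ = 2 − 2·2 = -2, and every face is a triangle so 3F = 2E.
E = 3·140/2 = 210. Then V = -2 + E − F = -2 + 210 − 140 = 68.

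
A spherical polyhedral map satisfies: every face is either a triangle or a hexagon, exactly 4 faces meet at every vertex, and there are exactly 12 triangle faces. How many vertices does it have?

Let x be the number of hexagons; then F = 12 + x.
Edge–face incidences: 2E = 3·12 + 6·x = 36 + 6x.
Every vertex has degree 4, so 4V = 2E.
Euler: V − E + F = 2 ⇒ (2E)/4 − E + (12 + x) = 2.
Multiply by 8: 2·(2E) − 4·(2E) + 8·(12 + x) = 16, i.e. 96 + 8x − 2·(36 + 6x) = 16.
Collecting terms: −4x + 24 = 16, so −4x = −8, so x = 2.
Then 2E = 36 + 6·2 = 48, so E = 24, V = 2E/4 = 12, F = 12 + 2 = 14.

12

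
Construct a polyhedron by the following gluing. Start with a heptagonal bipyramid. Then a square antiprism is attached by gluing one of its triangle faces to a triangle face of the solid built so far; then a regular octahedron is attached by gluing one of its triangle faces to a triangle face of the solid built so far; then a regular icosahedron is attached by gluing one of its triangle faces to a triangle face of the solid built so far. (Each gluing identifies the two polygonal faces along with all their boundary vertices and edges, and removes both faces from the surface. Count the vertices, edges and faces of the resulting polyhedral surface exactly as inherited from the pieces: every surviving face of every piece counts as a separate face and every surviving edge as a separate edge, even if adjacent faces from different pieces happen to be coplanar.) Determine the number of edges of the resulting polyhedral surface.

70

A heptagonal bipyramid: V=9, E=21, F=14.
Attach a square antiprism (V=8, E=16, F=10) along a 3-gon: merge 3 vertices and 3 edges, delete both glued faces → V=14, E=34, F=22.
Attach a regular octahedron (V=6, E=12, F=8) along a 3-gon: merge 3 vertices and 3 edges, delete both glued faces → V=17, E=43, F=28.
Attach a regular icosahedron (V=12, E=30, F=20) along a 3-gon: merge 3 vertices and 3 edges, delete both glued faces → V=26, E=70, F=46.
Check: V − E + F = 26 − 70 + 46 = 2.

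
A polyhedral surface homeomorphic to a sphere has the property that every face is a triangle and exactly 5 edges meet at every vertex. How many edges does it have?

30

Each face has 3 edges and each edge borders two faces, so 2E = 3F.
Each vertex has degree 5, so 5V = 2E and hence V = 3F/5.
Euler: V − E + F = 2 ⇒ (3F/5) − (3F/2) + F = 2.
Multiply by 10: (6 − 15 + 10)F = 20, i.e. 1F = 20.
So F = 20, E = 3·20/2 = 30, V = 3·20/5 = 12.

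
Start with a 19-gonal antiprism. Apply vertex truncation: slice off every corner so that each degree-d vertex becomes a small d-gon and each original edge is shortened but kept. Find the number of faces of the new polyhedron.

The base solid has V = 38, E = 76, F = 40.
Truncation replaces each original edge-end by a new vertex, so V′ = 2E = 152.
Each original edge survives, and each old vertex of degree d contributes d new edges; summing degrees gives Σd = 2E, so E′ = E + 2E = 3E = 228.
Each original face survives and each original vertex becomes one new face: F′ = F + V = 78.

78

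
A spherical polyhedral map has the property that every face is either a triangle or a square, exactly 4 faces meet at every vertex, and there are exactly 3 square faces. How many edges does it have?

Let x be the number of triangles; then F = 3 + x.
Edge–face incidences: 2E = 4·3 + 3·x = 12 + 3x.
Every vertex has degree 4, so 4V = 2E.
Euler: V − E + F = 2 ⇒ (2E)/4 − E + (3 + x) = 2.
Multiply by 8: 2·(2E) − 4·(2E) + 8·(3 + x) = 16, i.e. 24 + 8x − 2·(12 + 3x) = 16.
Collecting terms: 2x = 16, so x = 8.
Then 2E = 12 + 3·8 = 36, so E = 18, V = 2E/4 = 9, F = 3 + 8 = 11.

18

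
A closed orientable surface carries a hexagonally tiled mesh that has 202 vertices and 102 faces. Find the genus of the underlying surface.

Every face is a hexagon, so 2E = 6·102 = 612, giving E = 306.
χ = V − E + F = 202 − 306 + 102 = -2.
For a closed orientable surface χ = 2 − 2g, so g = (2 − (-2))/2 = 2.

2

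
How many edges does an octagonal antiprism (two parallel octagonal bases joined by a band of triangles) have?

32

An antiprism on an n-gon has two n-gon caps and 2n triangles: V = 2·8 = 16, E = 4·8 = 32, F = 2·8 + 2 = 18.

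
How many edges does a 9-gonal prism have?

A prism on an n-gon has two n-gon bases and n rectangular sides: V = 2·9 = 18, E = 3·9 = 27, F = 9 + 2 = 11.

27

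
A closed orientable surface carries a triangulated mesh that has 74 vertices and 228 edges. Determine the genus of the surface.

2

Every face is a triangle and each edge borders two faces, so 3F = 2·228, giving F = 152.
χ = V − E + F = 74 − 228 + 152 = -2.
For a closed orientable surface χ = 2 − 2g, so g = (2 − (-2))/2 = 2.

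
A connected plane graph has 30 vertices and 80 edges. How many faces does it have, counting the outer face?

52

Euler's formula for a connected plane graph: V − E + F = 2, so F = 2 − 30 + 80 = 52.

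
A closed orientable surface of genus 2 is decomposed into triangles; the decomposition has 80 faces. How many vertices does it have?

χ = 2 − 2·2 = -2, and every face is a triangle so 3F = 2E.
E = 3·80/2 = 120. Then V = -2 + E − F = -2 + 120 − 80 = 38.

38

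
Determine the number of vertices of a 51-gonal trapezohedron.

The n-trapezohedron (dual of the n-antiprism) has V = 2·51 + 2 = 104, E = 4·51 = 204, F = 2·51 = 102.
Check: V − E + F = 104 − 204 + 102 = 2.

104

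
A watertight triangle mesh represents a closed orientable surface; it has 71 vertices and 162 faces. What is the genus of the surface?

Every face is a triangle, so 2E = 3·162 = 486, giving E = 243.
χ = V − E + F = 71 − 243 + 162 = -10.
For a closed orientable surface χ = 2 − 2g, so g = (2 − (-10))/2 = 6.

6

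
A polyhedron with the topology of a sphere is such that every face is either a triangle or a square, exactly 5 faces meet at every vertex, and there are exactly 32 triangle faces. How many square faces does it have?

6

Let x be the number of squares; then F = 32 + x.
Edge–face incidences: 2E = 3·32 + 4·x = 96 + 4x.
Every vertex has degree 5, so 5V = 2E.
Euler: V − E + F = 2 ⇒ (2E)/5 − E + (32 + x) = 2.
Multiply by 10: 2·(2E) − 5·(2E) + 10·(32 + x) = 20, i.e. 320 + 10x − 3·(96 + 4x) = 20.
Collecting terms: −2x + 32 = 20, so −2x = −12, so x = 6.
Then 2E = 96 + 4·6 = 120, so E = 60, V = 2E/5 = 24, F = 32 + 6 = 38.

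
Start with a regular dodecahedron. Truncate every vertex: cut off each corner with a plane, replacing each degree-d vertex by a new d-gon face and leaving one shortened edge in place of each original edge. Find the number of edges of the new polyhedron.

The base solid has V = 20, E = 30, F = 12.
Truncation replaces each original edge-end by a new vertex, so V′ = 2E = 60.
Each original edge survives, and each old vertex of degree d contributes d new edges; summing degrees gives Σd = 2E, so E′ = E + 2E = 3E = 90.
Each original face survives and each original vertex becomes one new face: F′ = F + V = 32.

90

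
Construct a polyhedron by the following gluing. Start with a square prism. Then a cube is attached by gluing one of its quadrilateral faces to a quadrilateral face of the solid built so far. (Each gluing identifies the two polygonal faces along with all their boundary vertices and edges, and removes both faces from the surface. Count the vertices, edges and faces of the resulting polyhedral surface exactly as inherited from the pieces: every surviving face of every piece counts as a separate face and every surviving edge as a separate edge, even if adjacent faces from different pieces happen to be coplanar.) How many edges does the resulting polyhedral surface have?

A square prism: V=8, E=12, F=6.
Attach a cube (V=8, E=12, F=6) along a 4-gon: merge 4 vertices and 4 edges, delete both glued faces → V=12, E=20, F=10.
Check: V − E + F = 12 − 20 + 10 = 2.

20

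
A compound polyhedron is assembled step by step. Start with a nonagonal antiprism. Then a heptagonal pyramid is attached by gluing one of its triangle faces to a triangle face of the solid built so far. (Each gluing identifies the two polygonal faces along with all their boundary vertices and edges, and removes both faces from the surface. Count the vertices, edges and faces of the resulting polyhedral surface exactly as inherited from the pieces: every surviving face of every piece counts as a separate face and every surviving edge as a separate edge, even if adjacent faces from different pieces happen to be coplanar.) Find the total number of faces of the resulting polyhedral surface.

A nonagonal antiprism: V=18, E=36, F=20.
Attach a heptagonal pyramid (V=8, E=14, F=8) along a 3-gon: merge 3 vertices and 3 edges, delete both glued faces → V=23, E=47, F=26.
Check: V − E + F = 23 − 47 + 26 = 2.

26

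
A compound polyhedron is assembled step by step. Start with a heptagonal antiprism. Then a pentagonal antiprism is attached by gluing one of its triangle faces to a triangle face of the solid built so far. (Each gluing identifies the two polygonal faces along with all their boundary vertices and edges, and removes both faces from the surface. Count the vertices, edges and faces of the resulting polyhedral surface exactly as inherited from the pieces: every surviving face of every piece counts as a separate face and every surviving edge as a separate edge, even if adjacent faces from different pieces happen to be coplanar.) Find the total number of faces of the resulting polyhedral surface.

A heptagonal antiprism: V=14, E=28, F=16.
Attach a pentagonal antiprism (V=10, E=20, F=12) along a 3-gon: merge 3 vertices and 3 edges, delete both glued faces → V=21, E=45, F=26.
Check: V − E + F = 21 − 45 + 26 = 2.

26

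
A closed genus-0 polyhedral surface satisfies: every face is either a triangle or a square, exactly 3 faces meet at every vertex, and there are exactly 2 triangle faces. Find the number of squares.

3

Let x be the number of squares; then F = 2 + x.
Edge–face incidences: 2E = 3·2 + 4·x = 6 + 4x.
Every vertex has degree 3, so 3V = 2E.
Euler: V − E + F = 2 ⇒ (2E)/3 − E + (2 + x) = 2.
Multiply by 6: 2·(2E) − 3·(2E) + 6·(2 + x) = 12, i.e. 12 + 6x − (6 + 4x) = 12.
Collecting terms: 2x + 6 = 12, so 2x = 6, so x = 3.
Then 2E = 6 + 4·3 = 18, so E = 9, V = 2E/3 = 6, F = 2 + 3 = 5.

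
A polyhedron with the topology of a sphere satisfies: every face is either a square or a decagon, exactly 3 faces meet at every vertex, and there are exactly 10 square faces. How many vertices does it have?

20

Let x be the number of decagons; then F = 10 + x.
Edge–face incidences: 2E = 4·10 + 10·x = 40 + 10x.
Every vertex has degree 3, so 3V = 2E.
Euler: V − E + F = 2 ⇒ (2E)/3 − E + (10 + x) = 2.
Multiply by 6: 2·(2E) − 3·(2E) + 6·(10 + x) = 12, i.e. 60 + 6x − (40 + 10x) = 12.
Collecting terms: −4x + 20 = 12, so −4x = −8, so x = 2.
Then 2E = 40 + 10·2 = 60, so E = 30, V = 2E/3 = 20, F = 10 + 2 = 12.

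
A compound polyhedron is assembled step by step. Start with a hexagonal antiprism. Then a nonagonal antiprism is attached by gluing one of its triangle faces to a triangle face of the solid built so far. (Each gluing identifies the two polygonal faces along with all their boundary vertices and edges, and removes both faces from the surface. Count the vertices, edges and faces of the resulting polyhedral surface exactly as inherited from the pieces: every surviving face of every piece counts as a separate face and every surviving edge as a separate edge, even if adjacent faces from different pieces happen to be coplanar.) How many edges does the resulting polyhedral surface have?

57

A hexagonal antiprism: V=12, E=24, F=14.
Attach a nonagonal antiprism (V=18, E=36, F=20) along a 3-gon: merge 3 vertices and 3 edges, delete both glued faces → V=27, E=57, F=32.
Check: V − E + F = 27 − 57 + 32 = 2.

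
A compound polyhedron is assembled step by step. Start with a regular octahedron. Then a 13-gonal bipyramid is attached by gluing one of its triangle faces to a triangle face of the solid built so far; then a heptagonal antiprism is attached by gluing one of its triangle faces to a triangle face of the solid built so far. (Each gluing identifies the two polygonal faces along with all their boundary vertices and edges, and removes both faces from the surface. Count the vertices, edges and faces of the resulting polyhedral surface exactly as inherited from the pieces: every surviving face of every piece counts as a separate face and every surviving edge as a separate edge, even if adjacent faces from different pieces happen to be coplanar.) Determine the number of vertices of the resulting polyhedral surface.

A regular octahedron: V=6, E=12, F=8.
Attach a 13-gonal bipyramid (V=15, E=39, F=26) along a 3-gon: merge 3 vertices and 3 edges, delete both glued faces → V=18, E=48, F=32.
Attach a heptagonal antiprism (V=14, E=28, F=16) along a 3-gon: merge 3 vertices and 3 edges, delete both glued faces → V=29, E=73, F=46.
Check: V − E + F = 29 − 73 + 46 = 2.

29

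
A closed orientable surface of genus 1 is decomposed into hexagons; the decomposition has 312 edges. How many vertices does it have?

χ = 2 − 2·1 = 0, and every face is a hexagon so 6F = 2E.
F = 2E/6 = 104. Then V = 0 + E − F = 0 + 312 − 104 = 208.

208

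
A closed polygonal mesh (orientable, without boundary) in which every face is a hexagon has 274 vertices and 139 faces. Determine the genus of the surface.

3

Every face is a hexagon, so 2E = 6·139 = 834, giving E = 417.
χ = V − E + F = 274 − 417 + 139 = -4.
For a closed orientable surface χ = 2 − 2g, so g = (2 − (-4))/2 = 3.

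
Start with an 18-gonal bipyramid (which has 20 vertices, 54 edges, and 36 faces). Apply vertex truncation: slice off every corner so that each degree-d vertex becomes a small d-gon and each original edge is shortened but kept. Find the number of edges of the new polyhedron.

Truncation replaces each original edge-end by a new vertex, so V′ = 2E = 108.
Each original edge survives, and each old vertex of degree d contributes d new edges; summing degrees gives Σd = 2E, so E′ = E + 2E = 3E = 162.
Each original face survives and each original vertex becomes one new face: F′ = F + V = 56.

162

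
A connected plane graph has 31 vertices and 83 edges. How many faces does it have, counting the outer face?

Euler's formula for a connected plane graph: V − E + F = 2, so F = 2 − 31 + 83 = 54.

54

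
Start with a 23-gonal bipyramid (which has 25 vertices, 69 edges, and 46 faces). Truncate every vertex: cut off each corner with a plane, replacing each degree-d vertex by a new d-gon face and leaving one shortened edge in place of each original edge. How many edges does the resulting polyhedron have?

207

Truncation replaces each original edge-end by a new vertex, so V′ = 2E = 138.
Each original edge survives, and each old vertex of degree d contributes d new edges; summing degrees gives Σd = 2E, so E′ = E + 2E = 3E = 207.
Each original face survives and each original vertex becomes one new face: F′ = F + V = 71.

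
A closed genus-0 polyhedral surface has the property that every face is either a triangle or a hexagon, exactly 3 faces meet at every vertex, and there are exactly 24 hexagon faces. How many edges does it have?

78

Let x be the number of triangles; then F = 24 + x.
Edge–face incidences: 2E = 6·24 + 3·x = 144 + 3x.
Every vertex has degree 3, so 3V = 2E.
Euler: V − E + F = 2 ⇒ (2E)/3 − E + (24 + x) = 2.
Multiply by 6: 2·(2E) − 3·(2E) + 6·(24 + x) = 12, i.e. 144 + 6x − (144 + 3x) = 12.
Collecting terms: 3x = 12, so x = 4.
Then 2E = 144 + 3·4 = 156, so E = 78, V = 2E/3 = 52, F = 24 + 4 = 28.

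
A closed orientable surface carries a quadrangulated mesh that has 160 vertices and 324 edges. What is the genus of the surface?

Every face is a square and each edge borders two faces, so 4F = 2·324, giving F = 162.
χ = V − E + F = 160 − 324 + 162 = -2.
For a closed orientable surface χ = 2 − 2g, so g = (2 − (-2))/2 = 2.

2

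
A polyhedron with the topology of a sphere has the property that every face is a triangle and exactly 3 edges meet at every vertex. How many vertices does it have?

Each face has 3 edges and each edge borders two faces, so 2E = 3F.
Each vertex has degree 3, so 3V = 2E and hence V = 3F/3.
Euler: V − E + F = 2 ⇒ (3F/3) − (3F/2) + F = 2.
Multiply by 6: (6 − 9 + 6)F = 12, i.e. 3F = 12.
So F = 4, E = 3·4/2 = 6, V = 3·4/3 = 4.

4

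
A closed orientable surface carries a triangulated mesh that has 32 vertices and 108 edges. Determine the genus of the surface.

3

Every face is a triangle and each edge borders two faces, so 3F = 2·108, giving F = 72.
χ = V − E + F = 32 − 108 + 72 = -4.
For a closed orientable surface χ = 2 − 2g, so g = (2 − (-4))/2 = 3.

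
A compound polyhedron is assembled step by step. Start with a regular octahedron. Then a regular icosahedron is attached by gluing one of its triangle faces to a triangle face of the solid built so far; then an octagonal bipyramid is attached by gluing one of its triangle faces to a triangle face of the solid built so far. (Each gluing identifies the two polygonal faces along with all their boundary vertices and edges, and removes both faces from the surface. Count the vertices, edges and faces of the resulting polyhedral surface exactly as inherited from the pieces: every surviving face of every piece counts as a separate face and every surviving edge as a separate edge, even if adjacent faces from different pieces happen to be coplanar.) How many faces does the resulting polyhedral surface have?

40

A regular octahedron: V=6, E=12, F=8.
Attach a regular icosahedron (V=12, E=30, F=20) along a 3-gon: merge 3 vertices and 3 edges, delete both glued faces → V=15, E=39, F=26.
Attach an octagonal bipyramid (V=10, E=24, F=16) along a 3-gon: merge 3 vertices and 3 edges, delete both glued faces → V=22, E=60, F=40.
Check: V − E + F = 22 − 60 + 40 = 2.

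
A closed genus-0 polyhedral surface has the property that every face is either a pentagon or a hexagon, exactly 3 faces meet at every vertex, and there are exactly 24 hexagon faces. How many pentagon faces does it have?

Let x be the number of pentagons; then F = 24 + x.
Edge–face incidences: 2E = 6·24 + 5·x = 144 + 5x.
Every vertex has degree 3, so 3V = 2E.
Euler: V − E + F = 2 ⇒ (2E)/3 − E + (24 + x) = 2.
Multiply by 6: 2·(2E) − 3·(2E) + 6·(24 + x) = 12, i.e. 144 + 6x − (144 + 5x) = 12.
Collecting terms: x = 12.
Then 2E = 144 + 5·12 = 204, so E = 102, V = 2E/3 = 68, F = 24 + 12 = 36.

12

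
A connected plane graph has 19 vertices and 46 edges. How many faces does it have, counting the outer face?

Euler's formula for a connected plane graph: V − E + F = 2, so F = 2 − 19 + 46 = 29.

29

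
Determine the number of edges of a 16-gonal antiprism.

64

An antiprism on an n-gon has two n-gon caps and 2n triangles: V = 2·16 = 32, E = 4·16 = 64, F = 2·16 + 2 = 34.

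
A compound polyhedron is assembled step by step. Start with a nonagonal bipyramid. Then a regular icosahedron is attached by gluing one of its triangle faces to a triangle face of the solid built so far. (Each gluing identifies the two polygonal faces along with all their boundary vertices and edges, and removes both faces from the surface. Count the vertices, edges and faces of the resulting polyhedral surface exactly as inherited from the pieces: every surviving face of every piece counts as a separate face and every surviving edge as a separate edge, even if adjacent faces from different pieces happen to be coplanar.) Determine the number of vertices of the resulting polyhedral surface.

20

A nonagonal bipyramid: V=11, E=27, F=18.
Attach a regular icosahedron (V=12, E=30, F=20) along a 3-gon: merge 3 vertices and 3 edges, delete both glued faces → V=20, E=54, F=36.
Check: V − E + F = 20 − 54 + 36 = 2.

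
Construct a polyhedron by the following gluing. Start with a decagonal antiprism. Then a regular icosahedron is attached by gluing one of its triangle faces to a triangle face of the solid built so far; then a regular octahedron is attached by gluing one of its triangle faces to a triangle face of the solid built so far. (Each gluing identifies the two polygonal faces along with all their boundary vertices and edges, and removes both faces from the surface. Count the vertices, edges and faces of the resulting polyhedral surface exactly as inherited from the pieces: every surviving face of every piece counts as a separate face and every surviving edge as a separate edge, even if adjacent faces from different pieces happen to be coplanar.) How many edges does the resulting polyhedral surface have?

A decagonal antiprism: V=20, E=40, F=22.
Attach a regular icosahedron (V=12, E=30, F=20) along a 3-gon: merge 3 vertices and 3 edges, delete both glued faces → V=29, E=67, F=40.
Attach a regular octahedron (V=6, E=12, F=8) along a 3-gon: merge 3 vertices and 3 edges, delete both glued faces → V=32, E=76, F=46.
Check: V − E + F = 32 − 76 + 46 = 2.

76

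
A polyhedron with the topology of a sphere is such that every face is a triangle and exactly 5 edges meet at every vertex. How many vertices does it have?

Each face has 3 edges and each edge borders two faces, so 2E = 3F.
Each vertex has degree 5, so 5V = 2E and hence V = 3F/5.
Euler: V − E + F = 2 ⇒ (3F/5) − (3F/2) + F = 2.
Multiply by 10: (6 − 15 + 10)F = 20, i.e. 1F = 20.
So F = 20, E = 3·20/2 = 30, V = 3·20/5 = 12.

12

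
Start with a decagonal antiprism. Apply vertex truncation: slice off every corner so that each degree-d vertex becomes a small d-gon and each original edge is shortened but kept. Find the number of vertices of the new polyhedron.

The base solid has V = 20, E = 40, F = 22.
Truncation replaces each original edge-end by a new vertex, so V′ = 2E = 80.
Each original edge survives, and each old vertex of degree d contributes d new edges; summing degrees gives Σd = 2E, so E′ = E + 2E = 3E = 120.
Each original face survives and each original vertex becomes one new face: F′ = F + V = 42.

80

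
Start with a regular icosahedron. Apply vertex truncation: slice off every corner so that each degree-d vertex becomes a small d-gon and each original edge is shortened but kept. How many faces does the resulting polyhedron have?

The base solid has V = 12, E = 30, F = 20.
Truncation replaces each original edge-end by a new vertex, so V′ = 2E = 60.
Each original edge survives, and each old vertex of degree d contributes d new edges; summing degrees gives Σd = 2E, so E′ = E + 2E = 3E = 90.
Each original face survives and each original vertex becomes one new face: F′ = F + V = 32.

32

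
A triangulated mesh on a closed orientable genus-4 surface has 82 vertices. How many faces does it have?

χ = 2 − 2·4 = -6, and every face is a triangle so 3F = 2E.
V − E + F = -6 with E = 3F/2 gives 82 − (3/2 − 1)·F = -6, so F = 176 and E = 264.

176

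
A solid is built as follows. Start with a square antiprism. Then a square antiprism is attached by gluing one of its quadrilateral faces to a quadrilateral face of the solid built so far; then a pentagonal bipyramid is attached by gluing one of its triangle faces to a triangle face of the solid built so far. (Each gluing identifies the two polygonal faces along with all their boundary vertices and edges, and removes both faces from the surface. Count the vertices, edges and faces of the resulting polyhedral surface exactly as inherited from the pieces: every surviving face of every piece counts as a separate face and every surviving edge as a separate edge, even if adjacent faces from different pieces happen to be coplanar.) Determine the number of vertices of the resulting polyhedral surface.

A square antiprism: V=8, E=16, F=10.
Attach a square antiprism (V=8, E=16, F=10) along a 4-gon: merge 4 vertices and 4 edges, delete both glued faces → V=12, E=28, F=18.
Attach a pentagonal bipyramid (V=7, E=15, F=10) along a 3-gon: merge 3 vertices and 3 edges, delete both glued faces → V=16, E=40, F=26.
Check: V − E + F = 16 − 40 + 26 = 2.

16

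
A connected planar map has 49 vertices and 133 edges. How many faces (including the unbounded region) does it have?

Euler's formula for a connected plane graph: V − E + F = 2, so F = 2 − 49 + 133 = 86.

86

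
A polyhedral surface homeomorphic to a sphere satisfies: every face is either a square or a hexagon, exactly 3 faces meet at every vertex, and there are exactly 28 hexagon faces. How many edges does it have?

Let x be the number of squares; then F = 28 + x.
Edge–face incidences: 2E = 6·28 + 4·x = 168 + 4x.
Every vertex has degree 3, so 3V = 2E.
Euler: V − E + F = 2 ⇒ (2E)/3 − E + (28 + x) = 2.
Multiply by 6: 2·(2E) − 3·(2E) + 6·(28 + x) = 12, i.e. 168 + 6x − (168 + 4x) = 12.
Collecting terms: 2x = 12, so x = 6.
Then 2E = 168 + 4·6 = 192, so E = 96, V = 2E/3 = 64, F = 28 + 6 = 34.

96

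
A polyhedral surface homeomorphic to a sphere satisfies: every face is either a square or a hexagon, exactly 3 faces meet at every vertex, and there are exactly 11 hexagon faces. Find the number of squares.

Let x be the number of squares; then F = 11 + x.
Edge–face incidences: 2E = 6·11 + 4·x = 66 + 4x.
Every vertex has degree 3, so 3V = 2E.
Euler: V − E + F = 2 ⇒ (2E)/3 − E + (11 + x) = 2.
Multiply by 6: 2·(2E) − 3·(2E) + 6·(11 + x) = 12, i.e. 66 + 6x − (66 + 4x) = 12.
Collecting terms: 2x = 12, so x = 6.
Then 2E = 66 + 4·6 = 90, so E = 45, V = 2E/3 = 30, F = 11 + 6 = 17.

6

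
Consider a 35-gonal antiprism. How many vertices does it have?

An antiprism on an n-gon has two n-gon caps and 2n triangles: V = 2·35 = 70, E = 4·35 = 140, F = 2·35 + 2 = 72.

70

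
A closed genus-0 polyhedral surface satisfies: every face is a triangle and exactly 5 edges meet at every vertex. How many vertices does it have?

12

Each face has 3 edges and each edge borders two faces, so 2E = 3F.
Each vertex has degree 5, so 5V = 2E and hence V = 3F/5.
Euler: V − E + F = 2 ⇒ (3F/5) − (3F/2) + F = 2.
Multiply by 10: (6 − 15 + 10)F = 20, i.e. 1F = 20.
So F = 20, E = 3·20/2 = 30, V = 3·20/5 = 12.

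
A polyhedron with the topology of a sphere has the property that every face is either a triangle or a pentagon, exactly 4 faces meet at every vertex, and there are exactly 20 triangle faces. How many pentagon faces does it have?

Let x be the number of pentagons; then F = 20 + x.
Edge–face incidences: 2E = 3·20 + 5·x = 60 + 5x.
Every vertex has degree 4, so 4V = 2E.
Euler: V − E + F = 2 ⇒ (2E)/4 − E + (20 + x) = 2.
Multiply by 8: 2·(2E) − 4·(2E) + 8·(20 + x) = 16, i.e. 160 + 8x − 2·(60 + 5x) = 16.
Collecting terms: −2x + 40 = 16, so −2x = −24, so x = 12.
Then 2E = 60 + 5·12 = 120, so E = 60, V = 2E/4 = 30, F = 20 + 12 = 32.

12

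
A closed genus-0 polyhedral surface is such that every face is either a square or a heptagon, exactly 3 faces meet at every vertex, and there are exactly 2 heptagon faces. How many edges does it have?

Let x be the number of squares; then F = 2 + x.
Edge–face incidences: 2E = 7·2 + 4·x = 14 + 4x.
Every vertex has degree 3, so 3V = 2E.
Euler: V − E + F = 2 ⇒ (2E)/3 − E + (2 + x) = 2.
Multiply by 6: 2·(2E) − 3·(2E) + 6·(2 + x) = 12, i.e. 12 + 6x − (14 + 4x) = 12.
Collecting terms: 2x − 2 = 12, so 2x = 14, so x = 7.
Then 2E = 14 + 4·7 = 42, so E = 21, V = 2E/3 = 14, F = 2 + 7 = 9.

21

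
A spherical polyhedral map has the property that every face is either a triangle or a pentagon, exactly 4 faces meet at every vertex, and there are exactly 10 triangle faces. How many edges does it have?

Let x be the number of pentagons; then F = 10 + x.
Edge–face incidences: 2E = 3·10 + 5·x = 30 + 5x.
Every vertex has degree 4, so 4V = 2E.
Euler: V − E + F = 2 ⇒ (2E)/4 − E + (10 + x) = 2.
Multiply by 8: 2·(2E) − 4·(2E) + 8·(10 + x) = 16, i.e. 80 + 8x − 2·(30 + 5x) = 16.
Collecting terms: −2x + 20 = 16, so −2x = −4, so x = 2.
Then 2E = 30 + 5·2 = 40, so E = 20, V = 2E/4 = 10, F = 10 + 2 = 12.

20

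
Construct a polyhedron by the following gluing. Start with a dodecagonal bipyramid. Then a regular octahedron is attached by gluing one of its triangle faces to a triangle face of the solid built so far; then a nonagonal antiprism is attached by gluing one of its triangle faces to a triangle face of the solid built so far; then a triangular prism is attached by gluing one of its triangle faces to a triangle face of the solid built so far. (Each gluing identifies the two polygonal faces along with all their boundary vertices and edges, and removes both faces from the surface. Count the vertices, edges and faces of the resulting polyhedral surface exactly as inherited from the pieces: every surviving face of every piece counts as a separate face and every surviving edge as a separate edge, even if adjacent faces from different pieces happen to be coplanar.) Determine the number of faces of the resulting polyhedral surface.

A dodecagonal bipyramid: V=14, E=36, F=24.
Attach a regular octahedron (V=6, E=12, F=8) along a 3-gon: merge 3 vertices and 3 edges, delete both glued faces → V=17, E=45, F=30.
Attach a nonagonal antiprism (V=18, E=36, F=20) along a 3-gon: merge 3 vertices and 3 edges, delete both glued faces → V=32, E=78, F=48.
Attach a triangular prism (V=6, E=9, F=5) along a 3-gon: merge 3 vertices and 3 edges, delete both glued faces → V=35, E=84, F=51.
Check: V − E + F = 35 − 84 + 51 = 2.

51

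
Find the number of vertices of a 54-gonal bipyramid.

56

A bipyramid over an n-gon has 2n triangular faces and n + 2 vertices: V = 54 + 2 = 56, E = 3·54 = 162, F = 2·54 = 108.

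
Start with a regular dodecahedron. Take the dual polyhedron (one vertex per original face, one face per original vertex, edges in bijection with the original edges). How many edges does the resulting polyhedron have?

The base solid has V = 20, E = 30, F = 12.
The dual swaps V and F and preserves E: V′ = F = 12, E′ = E = 30, F′ = V = 20.

30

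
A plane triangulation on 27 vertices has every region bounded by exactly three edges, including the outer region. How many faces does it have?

In a plane triangulation 3F = 2E and V − E + F = 2, so F = 2V − 4 = 2·27 − 4 = 50.

50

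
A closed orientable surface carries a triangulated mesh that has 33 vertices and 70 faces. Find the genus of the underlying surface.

2

Every face is a triangle, so 2E = 3·70 = 210, giving E = 105.
χ = V − E + F = 33 − 105 + 70 = -2.
For a closed orientable surface χ = 2 − 2g, so g = (2 − (-2))/2 = 2.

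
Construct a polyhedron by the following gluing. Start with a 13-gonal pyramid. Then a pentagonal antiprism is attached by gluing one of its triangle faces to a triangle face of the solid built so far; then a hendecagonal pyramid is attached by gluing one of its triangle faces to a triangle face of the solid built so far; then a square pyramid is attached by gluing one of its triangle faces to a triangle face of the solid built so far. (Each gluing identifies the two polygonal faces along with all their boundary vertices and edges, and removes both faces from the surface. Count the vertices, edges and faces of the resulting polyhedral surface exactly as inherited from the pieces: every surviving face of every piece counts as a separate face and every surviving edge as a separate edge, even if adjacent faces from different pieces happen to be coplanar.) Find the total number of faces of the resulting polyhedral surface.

37

A 13-gonal pyramid: V=14, E=26, F=14.
Attach a pentagonal antiprism (V=10, E=20, F=12) along a 3-gon: merge 3 vertices and 3 edges, delete both glued faces → V=21, E=43, F=24.
Attach a hendecagonal pyramid (V=12, E=22, F=12) along a 3-gon: merge 3 vertices and 3 edges, delete both glued faces → V=30, E=62, F=34.
Attach a square pyramid (V=5, E=8, F=5) along a 3-gon: merge 3 vertices and 3 edges, delete both glued faces → V=32, E=67, F=37.
Check: V − E + F = 32 − 67 + 37 = 2.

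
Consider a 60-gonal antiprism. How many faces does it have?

An antiprism on an n-gon has two n-gon caps and 2n triangles: V = 2·60 = 120, E = 4·60 = 240, F = 2·60 + 2 = 122.

122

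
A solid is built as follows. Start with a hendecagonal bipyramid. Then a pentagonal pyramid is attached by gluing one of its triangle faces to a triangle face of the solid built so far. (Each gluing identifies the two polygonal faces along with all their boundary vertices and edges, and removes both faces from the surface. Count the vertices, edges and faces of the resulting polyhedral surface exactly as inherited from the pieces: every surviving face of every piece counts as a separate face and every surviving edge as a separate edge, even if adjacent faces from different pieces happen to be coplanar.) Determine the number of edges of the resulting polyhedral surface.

40

A hendecagonal bipyramid: V=13, E=33, F=22.
Attach a pentagonal pyramid (V=6, E=10, F=6) along a 3-gon: merge 3 vertices and 3 edges, delete both glued faces → V=16, E=40, F=26.
Check: V − E + F = 16 − 40 + 26 = 2.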